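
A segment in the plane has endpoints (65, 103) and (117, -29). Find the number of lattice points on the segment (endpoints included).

5

The number of lattice points on a segment between lattice points is gcd(|Δx|,|Δy|) + 1 = gcd(52,132) + 1 = 4 + 1 = 5.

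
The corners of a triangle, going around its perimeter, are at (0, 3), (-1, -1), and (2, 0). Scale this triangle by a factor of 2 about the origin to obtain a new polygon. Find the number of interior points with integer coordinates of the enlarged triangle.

The shoelace formula gives twice the area as |(0·(-1) − (-1)·3) + ((-1)·0 − 2·(-1)) + (2·3 − 0·0)| = 11, so the area is 5.5.
Along each edge there are gcd(|Δx|,|Δy|)+1 lattice points, so counting each shared vertex once the boundary has gcd(1,4) + gcd(3,1) + gcd(2,3) = 1+1+1 = 3.
Scaling by 2 multiplies the area by 2² = 4 (so the new area is 22) and multiplies the boundary lattice-point count by 2, giving 6.
By Pick's theorem, the interior count of the dilated polygon is 22 − 6/2 + 1 = 20.

20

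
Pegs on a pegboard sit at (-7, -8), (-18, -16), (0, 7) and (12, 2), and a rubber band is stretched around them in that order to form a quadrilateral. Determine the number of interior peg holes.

161

Using the shoelace formula, 2A = |[(-7)·(-16) − (-18)·(-8)] + [(-18)·7 − 0·(-16)] + [0·2 − 12·7] + [12·(-8) − (-7)·2]| = 324, so the area is 162.
Summing gcd(|Δx|,|Δy|) over the edges gives the boundary count: gcd(11,8) + gcd(18,23) + gcd(12,5) + gcd(19,10) = 1+1+1+1 = 4.
Pick's theorem gives I = A − B/2 + 1 = 162 − 4/2 + 1 = 161.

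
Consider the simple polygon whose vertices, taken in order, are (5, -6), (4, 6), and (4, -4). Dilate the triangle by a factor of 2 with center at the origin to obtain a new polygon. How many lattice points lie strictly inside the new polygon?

Using the shoelace formula, 2A = |(5·6 − 4·(-6)) + (4·(-4) − 4·6) + (4·(-6) − 5·(-4))| = 10, so the area is 5.
Along each edge there are gcd(|Δx|,|Δy|)+1 lattice points, so counting each shared vertex once the boundary has gcd(1,12) + gcd(0,10) + gcd(1,2) = 1+10+1 = 12.
Scaling by 2 multiplies the area by 2² = 4 (so the new area is 20) and multiplies the boundary lattice-point count by 2, giving 24.
By Pick's theorem, the interior count of the dilated polygon is 20 − 24/2 + 1 = 9.

9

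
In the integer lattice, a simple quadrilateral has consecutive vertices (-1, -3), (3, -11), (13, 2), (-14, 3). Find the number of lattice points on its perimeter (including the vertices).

Along each edge there are gcd(|Δx|,|Δy|)+1 lattice points, so counting each shared vertex once the boundary has gcd(4,8) + gcd(10,13) + gcd(27,1) + gcd(13,6) = 4+1+1+1 = 7.

7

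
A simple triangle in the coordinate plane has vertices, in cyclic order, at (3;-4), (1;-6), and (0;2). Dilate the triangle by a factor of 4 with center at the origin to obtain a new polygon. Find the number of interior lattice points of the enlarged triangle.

By the shoelace formula, twice the signed area is |(3·(-6) − 1·(-4)) + (1·2 − 0·(-6)) + (0·(-4) − 3·2)| = 18, so the area is 9.
The number of boundary lattice points is Σ gcd(|Δx|,|Δy|) = gcd(2,2) + gcd(1,8) + gcd(3,6) = 2+1+3 = 6.
Scaling by 4 multiplies the area by 4² = 16 (so the new area is 144) and multiplies the boundary lattice-point count by 4, giving 24.
By Pick's theorem, the interior count of the dilated polygon is 144 − 24/2 + 1 = 133.

133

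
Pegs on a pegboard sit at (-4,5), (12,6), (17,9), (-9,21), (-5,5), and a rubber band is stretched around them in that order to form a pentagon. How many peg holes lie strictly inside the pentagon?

204

Using the shoelace formula, 2A = |((-4)·6 − 12·5) + (12·9 − 17·6) + (17·21 − (-9)·9) + ((-9)·5 − (-5)·21) + ((-5)·5 − (-4)·5)| = 415, so the area is 415/2.
Along each edge there are gcd(|Δx|,|Δy|)+1 lattice points, so counting each shared vertex once the boundary has gcd(16,1) + gcd(5,3) + gcd(26,12) + gcd(4,16) + gcd(1,0) = 1+1+2+4+1 = 9.
Pick's theorem gives I = A − B/2 + 1 = 415/2 − 9/2 + 1 = 204.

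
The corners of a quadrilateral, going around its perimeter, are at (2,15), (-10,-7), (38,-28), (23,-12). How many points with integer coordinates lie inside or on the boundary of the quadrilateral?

The shoelace formula gives twice the area as |[2·(-7) − (-10)·15] + [(-10)·(-28) − 38·(-7)] + [38·(-12) − 23·(-28)] + [23·15 − 2·(-12)]| = 1239, so the area is 619.5.
Summing gcd(|Δx|,|Δy|) over the edges gives the boundary count: gcd(12,22) + gcd(48,21) + gcd(15,16) + gcd(21,27) = 2+3+1+3 = 9.
Pick's theorem gives I = A − B/2 + 1 = 619.5 − 9/2 + 1 = 616, so the closed region contains I + B = 616 + 9 = 625 lattice points.

625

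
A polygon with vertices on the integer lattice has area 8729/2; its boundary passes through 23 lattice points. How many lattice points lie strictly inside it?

From Pick's theorem, I = A − B/2 + 1 = 8729/2 − 23/2 + 1 = 4354.

4354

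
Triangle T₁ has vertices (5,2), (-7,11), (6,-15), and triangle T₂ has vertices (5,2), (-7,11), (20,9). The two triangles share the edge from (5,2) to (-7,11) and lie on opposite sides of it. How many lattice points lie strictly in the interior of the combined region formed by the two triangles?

The union is the simple quadrilateral with vertices (5,2), (6,-15), (-7,11), (20,9) in order.
By the shoelace formula, twice the signed area is |(5·(-15) − 6·2) + (6·11 − (-7)·(-15)) + ((-7)·9 − 20·11) + (20·2 − 5·9)| = 414, so the area is 207.
Along each edge there are gcd(|Δx|,|Δy|)+1 lattice points, so counting each shared vertex once the boundary has gcd(1,17) + gcd(13,26) + gcd(27,2) + gcd(15,7) = 1+13+1+1 = 16.
By Pick's theorem I = A − B/2 + 1 = 207 − 16/2 + 1 = 200.

200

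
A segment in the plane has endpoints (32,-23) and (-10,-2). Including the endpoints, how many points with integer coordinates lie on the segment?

The number of lattice points on a segment between lattice points is gcd(|Δx|,|Δy|) + 1 = gcd(42,21) + 1 = 21 + 1 = 22.

22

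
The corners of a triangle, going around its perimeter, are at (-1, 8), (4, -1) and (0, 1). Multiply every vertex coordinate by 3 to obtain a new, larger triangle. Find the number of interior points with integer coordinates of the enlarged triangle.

The shoelace formula gives twice the area as |((-1)·(-1) − 4·8) + (4·1 − 0·(-1)) + (0·8 − (-1)·1)| = 26, so the area is 13.
Summing gcd(|Δx|,|Δy|) over the edges gives the boundary count: gcd(5,9) + gcd(4,2) + gcd(1,7) = 1+2+1 = 4.
Scaling by 3 multiplies the area by 3² = 9 (so the new area is 117) and multiplies the boundary lattice-point count by 3, giving 12.
By Pick's theorem, the interior count of the dilated polygon is 117 − 12/2 + 1 = 112.

112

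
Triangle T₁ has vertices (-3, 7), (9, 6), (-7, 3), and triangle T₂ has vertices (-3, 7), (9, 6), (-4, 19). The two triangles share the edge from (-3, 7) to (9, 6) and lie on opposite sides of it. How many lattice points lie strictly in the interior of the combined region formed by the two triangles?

89

The union is the simple quadrilateral with vertices (-3, 7), (-7, 3), (9, 6), (-4, 19) in order.
By the shoelace formula, twice the signed area is |((-3)·3 − (-7)·7) + ((-7)·6 − 9·3) + (9·19 − (-4)·6) + ((-4)·7 − (-3)·19)| = 195, so the area is 195/2.
The number of boundary lattice points is Σ gcd(|Δx|,|Δy|) = gcd(4,4) + gcd(16,3) + gcd(13,13) + gcd(1,12) = 4+1+13+1 = 19.
By Pick's theorem I = A − B/2 + 1 = 195/2 − 19/2 + 1 = 89.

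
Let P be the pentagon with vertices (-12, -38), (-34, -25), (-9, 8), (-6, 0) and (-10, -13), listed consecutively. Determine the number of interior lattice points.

Using the shoelace formula, 2A = |[(-12)·(-25) − (-34)·(-38)] + [(-34)·8 − (-9)·(-25)] + [(-9)·0 − (-6)·8] + [(-6)·(-13) − (-10)·0] + [(-10)·(-38) − (-12)·(-13)]| = 1139, so the area is 1139/2.
Along each edge there are gcd(|Δx|,|Δy|)+1 lattice points, so counting each shared vertex once the boundary has gcd(22,13) + gcd(25,33) + gcd(3,8) + gcd(4,13) + gcd(2,25) = 1+1+1+1+1 = 5.
Pick's theorem gives I = A − B/2 + 1 = 1139/2 − 5/2 + 1 = 568.

568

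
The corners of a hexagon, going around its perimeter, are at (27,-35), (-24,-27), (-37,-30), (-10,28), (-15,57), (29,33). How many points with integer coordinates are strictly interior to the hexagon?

Using the shoelace formula, 2A = |(27·(-27) − (-24)·(-35)) + ((-24)·(-30) − (-37)·(-27)) + ((-37)·28 − (-10)·(-30)) + ((-10)·57 − (-15)·28) + ((-15)·33 − 29·57) + (29·(-35) − 27·33)| = 7388, so the area is 3694.
The number of boundary lattice points is Σ gcd(|Δx|,|Δy|) = gcd(51,8) + gcd(13,3) + gcd(27,58) + gcd(5,29) + gcd(44,24) + gcd(2,68) = 1+1+1+1+4+2 = 10.
Pick's theorem gives I = A − B/2 + 1 = 3694 − 10/2 + 1 = 3690.

3690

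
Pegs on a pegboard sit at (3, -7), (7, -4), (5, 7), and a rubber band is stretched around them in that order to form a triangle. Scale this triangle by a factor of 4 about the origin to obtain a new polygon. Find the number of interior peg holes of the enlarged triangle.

Using the shoelace formula, 2A = |[3·(-4) − 7·(-7)] + [7·7 − 5·(-4)] + [5·(-7) − 3·7]| = 50, so the area is 25.
Along each edge there are gcd(|Δx|,|Δy|)+1 lattice points, so counting each shared vertex once the boundary has gcd(4,3) + gcd(2,11) + gcd(2,14) = 1+1+2 = 4.
Scaling by 4 multiplies the area by 4² = 16 (so the new area is 400) and multiplies the boundary lattice-point count by 4, giving 16.
By Pick's theorem, the interior count of the dilated polygon is 400 − 16/2 + 1 = 393.

393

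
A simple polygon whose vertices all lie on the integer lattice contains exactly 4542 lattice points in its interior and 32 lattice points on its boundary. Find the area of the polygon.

4557

Pick's theorem states A = I + B/2 − 1, so A = 4542 + 32/2 − 1 = 4557.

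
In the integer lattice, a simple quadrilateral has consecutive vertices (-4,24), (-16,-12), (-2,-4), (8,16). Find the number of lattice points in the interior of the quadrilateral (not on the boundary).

351

Using the shoelace formula, 2A = |[(-4)·(-12) − (-16)·24] + [(-16)·(-4) − (-2)·(-12)] + [(-2)·16 − 8·(-4)] + [8·24 − (-4)·16]| = 728, so the area is 364.
The number of boundary lattice points is Σ gcd(|Δx|,|Δy|) = gcd(12,36) + gcd(14,8) + gcd(10,20) + gcd(12,8) = 12+2+10+4 = 28.
By Pick's theorem A = I + B/2 − 1, so I = 364 − 28/2 + 1 = 351.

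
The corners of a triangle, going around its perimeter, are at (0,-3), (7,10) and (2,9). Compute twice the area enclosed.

Using the shoelace formula, 2A = |[0·10 − 7·(-3)] + [7·9 − 2·10] + [2·(-3) − 0·9]| = 58, so the area is 29.

58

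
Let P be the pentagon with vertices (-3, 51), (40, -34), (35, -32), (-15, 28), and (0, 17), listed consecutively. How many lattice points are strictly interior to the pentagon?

860

By the shoelace formula, twice the signed area is |[(-3)·(-34) − 40·51] + [40·(-32) − 35·(-34)] + [35·28 − (-15)·(-32)] + [(-15)·17 − 0·28] + [0·51 − (-3)·17]| = 1732, so the area is 866.
The number of boundary lattice points is Σ gcd(|Δx|,|Δy|) = gcd(43,85) + gcd(5,2) + gcd(50,60) + gcd(15,11) + gcd(3,34) = 1+1+10+1+1 = 14.
Pick's theorem gives I = A − B/2 + 1 = 866 − 14/2 + 1 = 860.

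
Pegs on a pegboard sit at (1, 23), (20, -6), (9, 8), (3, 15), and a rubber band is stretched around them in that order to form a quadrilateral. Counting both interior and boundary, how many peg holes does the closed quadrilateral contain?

47

Using the shoelace formula, 2A = |(1·(-6) − 20·23) + (20·8 − 9·(-6)) + (9·15 − 3·8) + (3·23 − 1·15)| = 87, so the area is 43.5.
The number of boundary lattice points is Σ gcd(|Δx|,|Δy|) = gcd(19,29) + gcd(11,14) + gcd(6,7) + gcd(2,8) = 1+1+1+2 = 5.
Pick's theorem gives I = A − B/2 + 1 = 43.5 − 5/2 + 1 = 42, so the closed region contains I + B = 42 + 5 = 47 lattice points.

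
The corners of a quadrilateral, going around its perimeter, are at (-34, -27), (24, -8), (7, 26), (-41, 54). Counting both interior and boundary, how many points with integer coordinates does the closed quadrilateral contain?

The shoelace formula gives twice the area as |((-34)·(-8) − 24·(-27)) + (24·26 − 7·(-8)) + (7·54 − (-41)·26) + ((-41)·(-27) − (-34)·54)| = 5987, so the area is 5987/2.
Summing gcd(|Δx|,|Δy|) over the edges gives the boundary count: gcd(58,19) + gcd(17,34) + gcd(48,28) + gcd(7,81) = 1+17+4+1 = 23.
Pick's theorem gives I = A − B/2 + 1 = 5987/2 − 23/2 + 1 = 2983, so the closed region contains I + B = 2983 + 23 = 3006 lattice points.

3006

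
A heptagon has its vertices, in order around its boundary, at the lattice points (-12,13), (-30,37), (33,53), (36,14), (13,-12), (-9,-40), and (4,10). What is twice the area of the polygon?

5311

The shoelace formula gives twice the area as |[(-12)·37 − (-30)·13] + [(-30)·53 − 33·37] + [33·14 − 36·53] + [36·(-12) − 13·14] + [13·(-40) − (-9)·(-12)] + [(-9)·10 − 4·(-40)] + [4·13 − (-12)·10]| = 5311, so the area is 2655.5.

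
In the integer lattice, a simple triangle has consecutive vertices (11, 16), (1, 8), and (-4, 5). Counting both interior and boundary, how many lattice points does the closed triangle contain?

8

Using the shoelace formula, 2A = |[11·8 − 1·16] + [1·5 − (-4)·8] + [(-4)·16 − 11·5]| = 10, so the area is 5.
Summing gcd(|Δx|,|Δy|) over the edges gives the boundary count: gcd(10,8) + gcd(5,3) + gcd(15,11) = 2+1+1 = 4.
Pick's theorem gives I = A − B/2 + 1 = 5 − 4/2 + 1 = 4, so the closed region contains I + B = 4 + 4 = 8 lattice points.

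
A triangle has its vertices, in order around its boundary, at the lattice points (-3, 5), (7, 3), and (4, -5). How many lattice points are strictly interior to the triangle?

Using the shoelace formula, 2A = |((-3)·3 − 7·5) + (7·(-5) − 4·3) + (4·5 − (-3)·(-5))| = 86, so the area is 43.
Summing gcd(|Δx|,|Δy|) over the edges gives the boundary count: gcd(10,2) + gcd(3,8) + gcd(7,10) = 2+1+1 = 4.
By Pick's theorem A = I + B/2 − 1, so I = 43 − 4/2 + 1 = 42.

42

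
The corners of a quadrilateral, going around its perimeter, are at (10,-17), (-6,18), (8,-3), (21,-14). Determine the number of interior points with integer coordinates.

153

Using the shoelace formula, 2A = |[10·18 − (-6)·(-17)] + [(-6)·(-3) − 8·18] + [8·(-14) − 21·(-3)] + [21·(-17) − 10·(-14)]| = 314, so the area is 157.
Along each edge there are gcd(|Δx|,|Δy|)+1 lattice points, so counting each shared vertex once the boundary has gcd(16,35) + gcd(14,21) + gcd(13,11) + gcd(11,3) = 1+7+1+1 = 10.
Pick's theorem gives I = A − B/2 + 1 = 157 − 10/2 + 1 = 153.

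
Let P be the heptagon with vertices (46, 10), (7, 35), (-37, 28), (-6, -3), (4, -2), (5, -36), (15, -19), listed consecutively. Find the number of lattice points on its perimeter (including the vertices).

The number of boundary lattice points is Σ gcd(|Δx|,|Δy|) = gcd(39,25) + gcd(44,7) + gcd(31,31) + gcd(10,1) + gcd(1,34) + gcd(10,17) + gcd(31,29) = 1+1+31+1+1+1+1 = 37.

37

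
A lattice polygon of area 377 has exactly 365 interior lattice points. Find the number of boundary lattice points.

26

Pick's theorem gives A = I + B/2 − 1, so B = 2(A − I + 1) = 2(377 − 365 + 1) = 26.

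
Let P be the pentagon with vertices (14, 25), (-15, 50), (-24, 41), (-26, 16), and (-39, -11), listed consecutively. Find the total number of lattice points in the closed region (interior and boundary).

By the shoelace formula, twice the signed area is |(14·50 − (-15)·25) + ((-15)·41 − (-24)·50) + ((-24)·16 − (-26)·41) + ((-26)·(-11) − (-39)·16) + ((-39)·25 − 14·(-11))| = 2431, so the area is 1215.5.
Along each edge there are gcd(|Δx|,|Δy|)+1 lattice points, so counting each shared vertex once the boundary has gcd(29,25) + gcd(9,9) + gcd(2,25) + gcd(13,27) + gcd(53,36) = 1+9+1+1+1 = 13.
Pick's theorem gives I = A − B/2 + 1 = 1215.5 − 13/2 + 1 = 1210, so the closed region contains I + B = 1210 + 13 = 1223 lattice points.

1223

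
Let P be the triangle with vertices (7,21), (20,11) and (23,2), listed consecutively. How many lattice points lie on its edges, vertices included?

The number of boundary lattice points is Σ gcd(|Δx|,|Δy|) = gcd(13,10) + gcd(3,9) + gcd(16,19) = 1+3+1 = 5.

5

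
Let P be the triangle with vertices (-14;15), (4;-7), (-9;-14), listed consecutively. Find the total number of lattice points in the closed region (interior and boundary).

The shoelace formula gives twice the area as |[(-14)·(-7) − 4·15] + [4·(-14) − (-9)·(-7)] + [(-9)·15 − (-14)·(-14)]| = 412, so the area is 206.
The number of boundary lattice points is Σ gcd(|Δx|,|Δy|) = gcd(18,22) + gcd(13,7) + gcd(5,29) = 2+1+1 = 4.
Pick's theorem gives I = A − B/2 + 1 = 206 − 4/2 + 1 = 205, so the closed region contains I + B = 205 + 4 = 209 lattice points.

209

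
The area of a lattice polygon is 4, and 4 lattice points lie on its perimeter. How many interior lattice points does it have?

3

From Pick's theorem, I = A − B/2 + 1 = 4 − 4/2 + 1 = 3.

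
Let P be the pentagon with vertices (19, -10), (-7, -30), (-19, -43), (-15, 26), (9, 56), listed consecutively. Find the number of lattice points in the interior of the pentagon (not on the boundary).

Using the shoelace formula, 2A = |[19·(-30) − (-7)·(-10)] + [(-7)·(-43) − (-19)·(-30)] + [(-19)·26 − (-15)·(-43)] + [(-15)·56 − 9·26] + [9·(-10) − 19·56]| = 4276, so the area is 2138.
The number of boundary lattice points is Σ gcd(|Δx|,|Δy|) = gcd(26,20) + gcd(12,13) + gcd(4,69) + gcd(24,30) + gcd(10,66) = 2+1+1+6+2 = 12.
Pick's theorem gives I = A − B/2 + 1 = 2138 − 12/2 + 1 = 2133.

2133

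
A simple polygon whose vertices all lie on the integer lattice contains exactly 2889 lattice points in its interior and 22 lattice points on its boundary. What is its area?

By Pick's theorem, A = I + B/2 − 1 = 2889 + 22/2 − 1 = 2899.

2899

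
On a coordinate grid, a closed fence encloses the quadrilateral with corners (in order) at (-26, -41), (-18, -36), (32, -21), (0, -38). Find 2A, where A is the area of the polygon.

476

The shoelace formula gives twice the area as |[(-26)·(-36) − (-18)·(-41)] + [(-18)·(-21) − 32·(-36)] + [32·(-38) − 0·(-21)] + [0·(-41) − (-26)·(-38)]| = 476, so the area is 238.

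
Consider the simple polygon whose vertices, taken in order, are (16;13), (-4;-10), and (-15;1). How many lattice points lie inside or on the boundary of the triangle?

244

Using the shoelace formula, 2A = |[16·(-10) − (-4)·13] + [(-4)·1 − (-15)·(-10)] + [(-15)·13 − 16·1]| = 473, so the area is 473/2.
The number of boundary lattice points is Σ gcd(|Δx|,|Δy|) = gcd(20,23) + gcd(11,11) + gcd(31,12) = 1+11+1 = 13.
Pick's theorem gives I = A − B/2 + 1 = 473/2 − 13/2 + 1 = 231, so the closed region contains I + B = 231 + 13 = 244 lattice points.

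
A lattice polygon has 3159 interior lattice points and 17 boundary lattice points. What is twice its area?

6333

Pick's theorem states A = I + B/2 − 1, so A = 3159 + 17/2 − 1 = 6333/2.
Hence 2A = 6333.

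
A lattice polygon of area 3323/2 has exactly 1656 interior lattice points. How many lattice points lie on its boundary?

Pick's theorem gives A = I + B/2 − 1, so B = 2(A − I + 1) = 2(3323/2 − 1656 + 1) = 13.

13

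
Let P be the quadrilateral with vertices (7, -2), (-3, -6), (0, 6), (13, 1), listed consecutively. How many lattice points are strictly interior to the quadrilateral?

85

Using the shoelace formula, 2A = |(7·(-6) − (-3)·(-2)) + ((-3)·6 − 0·(-6)) + (0·1 − 13·6) + (13·(-2) − 7·1)| = 177, so the area is 88.5.
The number of boundary lattice points is Σ gcd(|Δx|,|Δy|) = gcd(10,4) + gcd(3,12) + gcd(13,5) + gcd(6,3) = 2+3+1+3 = 9.
By Pick's theorem A = I + B/2 − 1, so I = 88.5 − 9/2 + 1 = 85.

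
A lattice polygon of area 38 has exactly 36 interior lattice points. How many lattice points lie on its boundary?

6

Pick's theorem gives A = I + B/2 − 1, so B = 2(A − I + 1) = 2(38 − 36 + 1) = 6.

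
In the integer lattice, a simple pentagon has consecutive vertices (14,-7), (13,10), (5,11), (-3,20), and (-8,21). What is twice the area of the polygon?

The shoelace formula gives twice the area as |[14·10 − 13·(-7)] + [13·11 − 5·10] + [5·20 − (-3)·11] + [(-3)·21 − (-8)·20] + [(-8)·(-7) − 14·21]| = 316, so the area is 158.

316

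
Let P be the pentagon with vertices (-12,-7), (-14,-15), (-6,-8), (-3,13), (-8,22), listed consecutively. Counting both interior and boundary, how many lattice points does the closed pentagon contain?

By the shoelace formula, twice the signed area is |[(-12)·(-15) − (-14)·(-7)] + [(-14)·(-8) − (-6)·(-15)] + [(-6)·13 − (-3)·(-8)] + [(-3)·22 − (-8)·13] + [(-8)·(-7) − (-12)·22]| = 360, so the area is 180.
Summing gcd(|Δx|,|Δy|) over the edges gives the boundary count: gcd(2,8) + gcd(8,7) + gcd(3,21) + gcd(5,9) + gcd(4,29) = 2+1+3+1+1 = 8.
Pick's theorem gives I = A − B/2 + 1 = 180 − 8/2 + 1 = 177, so the closed region contains I + B = 177 + 8 = 185 lattice points.

185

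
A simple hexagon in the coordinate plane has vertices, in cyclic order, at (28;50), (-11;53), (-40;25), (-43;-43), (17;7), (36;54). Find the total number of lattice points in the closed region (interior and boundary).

4040

Using the shoelace formula, 2A = |[28·53 − (-11)·50] + [(-11)·25 − (-40)·53] + [(-40)·(-43) − (-43)·25] + [(-43)·7 − 17·(-43)] + [17·54 − 36·7] + [36·50 − 28·54]| = 8058, so the area is 4029.
Summing gcd(|Δx|,|Δy|) over the edges gives the boundary count: gcd(39,3) + gcd(29,28) + gcd(3,68) + gcd(60,50) + gcd(19,47) + gcd(8,4) = 3+1+1+10+1+4 = 20.
Pick's theorem gives I = A − B/2 + 1 = 4029 − 20/2 + 1 = 4020, so the closed region contains I + B = 4020 + 20 = 4040 lattice points.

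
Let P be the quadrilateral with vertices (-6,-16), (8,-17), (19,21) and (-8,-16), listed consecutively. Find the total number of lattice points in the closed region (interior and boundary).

By the shoelace formula, twice the signed area is |[(-6)·(-17) − 8·(-16)] + [8·21 − 19·(-17)] + [19·(-16) − (-8)·21] + [(-8)·(-16) − (-6)·(-16)]| = 617, so the area is 308.5.
The number of boundary lattice points is Σ gcd(|Δx|,|Δy|) = gcd(14,1) + gcd(11,38) + gcd(27,37) + gcd(2,0) = 1+1+1+2 = 5.
Pick's theorem gives I = A − B/2 + 1 = 308.5 − 5/2 + 1 = 307, so the closed region contains I + B = 307 + 5 = 312 lattice points.

312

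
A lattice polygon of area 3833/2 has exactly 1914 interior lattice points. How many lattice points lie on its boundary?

7

Pick's theorem gives A = I + B/2 − 1, so B = 2(A − I + 1) = 2(3833/2 − 1914 + 1) = 7.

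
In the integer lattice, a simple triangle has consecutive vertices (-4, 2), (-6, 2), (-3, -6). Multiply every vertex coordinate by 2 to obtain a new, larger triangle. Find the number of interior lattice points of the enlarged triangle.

By the shoelace formula, twice the signed area is |[(-4)·2 − (-6)·2] + [(-6)·(-6) − (-3)·2] + [(-3)·2 − (-4)·(-6)]| = 16, so the area is 8.
The number of boundary lattice points is Σ gcd(|Δx|,|Δy|) = gcd(2,0) + gcd(3,8) + gcd(1,8) = 2+1+1 = 4.
Scaling by 2 multiplies the area by 2² = 4 (so the new area is 32) and multiplies the boundary lattice-point count by 2, giving 8.
By Pick's theorem, the interior count of the dilated polygon is 32 − 8/2 + 1 = 29.

29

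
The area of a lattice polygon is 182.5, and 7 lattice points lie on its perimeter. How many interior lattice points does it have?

Pick's theorem A = I + B/2 − 1 rearranges to I = A − B/2 + 1 = 182.5 − 7/2 + 1 = 180.

180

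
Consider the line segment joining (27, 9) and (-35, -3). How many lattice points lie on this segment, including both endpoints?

The number of lattice points on a segment between lattice points is gcd(|Δx|,|Δy|) + 1 = gcd(62,12) + 1 = 2 + 1 = 3.

3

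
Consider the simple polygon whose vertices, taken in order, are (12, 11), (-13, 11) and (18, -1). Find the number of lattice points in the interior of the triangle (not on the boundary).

The shoelace formula gives twice the area as |[12·11 − (-13)·11] + [(-13)·(-1) − 18·11] + [18·11 − 12·(-1)]| = 300, so the area is 150.
Along each edge there are gcd(|Δx|,|Δy|)+1 lattice points, so counting each shared vertex once the boundary has gcd(25,0) + gcd(31,12) + gcd(6,12) = 25+1+6 = 32.
Pick's theorem gives I = A − B/2 + 1 = 150 − 32/2 + 1 = 135.

135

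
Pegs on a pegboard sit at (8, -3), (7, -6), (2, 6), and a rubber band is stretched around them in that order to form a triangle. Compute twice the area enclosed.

By the shoelace formula, twice the signed area is |(8·(-6) − 7·(-3)) + (7·6 − 2·(-6)) + (2·(-3) − 8·6)| = 27, so the area is 27/2.

27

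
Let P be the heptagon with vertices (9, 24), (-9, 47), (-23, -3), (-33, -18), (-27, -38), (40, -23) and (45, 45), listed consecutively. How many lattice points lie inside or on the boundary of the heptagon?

Using the shoelace formula, 2A = |(9·47 − (-9)·24) + ((-9)·(-3) − (-23)·47) + ((-23)·(-18) − (-33)·(-3)) + ((-33)·(-38) − (-27)·(-18)) + ((-27)·(-23) − 40·(-38)) + (40·45 − 45·(-23)) + (45·24 − 9·45)| = 8481, so the area is 8481/2.
Along each edge there are gcd(|Δx|,|Δy|)+1 lattice points, so counting each shared vertex once the boundary has gcd(18,23) + gcd(14,50) + gcd(10,15) + gcd(6,20) + gcd(67,15) + gcd(5,68) + gcd(36,21) = 1+2+5+2+1+1+3 = 15.
Pick's theorem gives I = A − B/2 + 1 = 8481/2 − 15/2 + 1 = 4234, so the closed region contains I + B = 4234 + 15 = 4249 lattice points.

4249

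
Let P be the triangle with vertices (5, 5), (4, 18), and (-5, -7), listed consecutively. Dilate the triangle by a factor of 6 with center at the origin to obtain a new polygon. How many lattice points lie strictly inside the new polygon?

2545

By the shoelace formula, twice the signed area is |[5·18 − 4·5] + [4·(-7) − (-5)·18] + [(-5)·5 − 5·(-7)]| = 142, so the area is 71.
Summing gcd(|Δx|,|Δy|) over the edges gives the boundary count: gcd(1,13) + gcd(9,25) + gcd(10,12) = 1+1+2 = 4.
Scaling by 6 multiplies the area by 6² = 36 (so the new area is 2556) and multiplies the boundary lattice-point count by 6, giving 24.
By Pick's theorem, the interior count of the dilated polygon is 2556 − 24/2 + 1 = 2545.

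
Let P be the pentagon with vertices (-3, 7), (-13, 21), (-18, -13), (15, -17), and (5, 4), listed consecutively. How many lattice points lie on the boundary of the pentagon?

Along each edge there are gcd(|Δx|,|Δy|)+1 lattice points, so counting each shared vertex once the boundary has gcd(10,14) + gcd(5,34) + gcd(33,4) + gcd(10,21) + gcd(8,3) = 2+1+1+1+1 = 6.

6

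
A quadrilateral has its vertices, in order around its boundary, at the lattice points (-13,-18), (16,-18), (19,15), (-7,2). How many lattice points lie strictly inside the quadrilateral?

677

Using the shoelace formula, 2A = |[(-13)·(-18) − 16·(-18)] + [16·15 − 19·(-18)] + [19·2 − (-7)·15] + [(-7)·(-18) − (-13)·2]| = 1399, so the area is 699.5.
The number of boundary lattice points is Σ gcd(|Δx|,|Δy|) = gcd(29,0) + gcd(3,33) + gcd(26,13) + gcd(6,20) = 29+3+13+2 = 47.
By Pick's theorem A = I + B/2 − 1, so I = 699.5 − 47/2 + 1 = 677.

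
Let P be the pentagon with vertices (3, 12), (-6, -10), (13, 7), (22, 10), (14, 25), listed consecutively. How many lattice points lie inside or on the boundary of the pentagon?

Using the shoelace formula, 2A = |[3·(-10) − (-6)·12] + [(-6)·7 − 13·(-10)] + [13·10 − 22·7] + [22·25 − 14·10] + [14·12 − 3·25]| = 609, so the area is 304.5.
The number of boundary lattice points is Σ gcd(|Δx|,|Δy|) = gcd(9,22) + gcd(19,17) + gcd(9,3) + gcd(8,15) + gcd(11,13) = 1+1+3+1+1 = 7.
Pick's theorem gives I = A − B/2 + 1 = 304.5 − 7/2 + 1 = 302, so the closed region contains I + B = 302 + 7 = 309 lattice points.

309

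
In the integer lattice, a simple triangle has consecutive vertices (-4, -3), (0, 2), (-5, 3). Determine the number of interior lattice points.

Using the shoelace formula, 2A = |((-4)·2 − 0·(-3)) + (0·3 − (-5)·2) + ((-5)·(-3) − (-4)·3)| = 29, so the area is 29/2.
The number of boundary lattice points is Σ gcd(|Δx|,|Δy|) = gcd(4,5) + gcd(5,1) + gcd(1,6) = 1+1+1 = 3.
By Pick's theorem A = I + B/2 − 1, so I = 29/2 − 3/2 + 1 = 14.

14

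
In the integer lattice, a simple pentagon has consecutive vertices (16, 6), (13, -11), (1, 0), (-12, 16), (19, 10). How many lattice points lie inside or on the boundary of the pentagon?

352

The shoelace formula gives twice the area as |(16·(-11) − 13·6) + (13·0 − 1·(-11)) + (1·16 − (-12)·0) + ((-12)·10 − 19·16) + (19·6 − 16·10)| = 697, so the area is 697/2.
The number of boundary lattice points is Σ gcd(|Δx|,|Δy|) = gcd(3,17) + gcd(12,11) + gcd(13,16) + gcd(31,6) + gcd(3,4) = 1+1+1+1+1 = 5.
Pick's theorem gives I = A − B/2 + 1 = 697/2 − 5/2 + 1 = 347, so the closed region contains I + B = 347 + 5 = 352 lattice points.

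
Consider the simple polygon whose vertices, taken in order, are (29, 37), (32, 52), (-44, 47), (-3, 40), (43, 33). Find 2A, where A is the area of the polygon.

The shoelace formula gives twice the area as |[29·52 − 32·37] + [32·47 − (-44)·52] + [(-44)·40 − (-3)·47] + [(-3)·33 − 43·40] + [43·37 − 29·33]| = 1312, so the area is 656.

1312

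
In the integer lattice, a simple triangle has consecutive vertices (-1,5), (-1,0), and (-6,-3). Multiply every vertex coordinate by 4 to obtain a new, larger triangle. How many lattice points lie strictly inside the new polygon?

187

The shoelace formula gives twice the area as |((-1)·0 − (-1)·5) + ((-1)·(-3) − (-6)·0) + ((-6)·5 − (-1)·(-3))| = 25, so the area is 12.5.
Summing gcd(|Δx|,|Δy|) over the edges gives the boundary count: gcd(0,5) + gcd(5,3) + gcd(5,8) = 5+1+1 = 7.
Scaling by 4 multiplies the area by 4² = 16 (so the new area is 200) and multiplies the boundary lattice-point count by 4, giving 28.
By Pick's theorem, the interior count of the dilated polygon is 200 − 28/2 + 1 = 187.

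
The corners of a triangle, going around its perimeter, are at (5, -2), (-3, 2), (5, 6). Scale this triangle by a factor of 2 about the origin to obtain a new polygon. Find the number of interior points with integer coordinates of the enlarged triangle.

By the shoelace formula, twice the signed area is |(5·2 − (-3)·(-2)) + ((-3)·6 − 5·2) + (5·(-2) − 5·6)| = 64, so the area is 32.
Summing gcd(|Δx|,|Δy|) over the edges gives the boundary count: gcd(8,4) + gcd(8,4) + gcd(0,8) = 4+4+8 = 16.
Scaling by 2 multiplies the area by 2² = 4 (so the new area is 128) and multiplies the boundary lattice-point count by 2, giving 32.
By Pick's theorem, the interior count of the dilated polygon is 128 − 32/2 + 1 = 113.

113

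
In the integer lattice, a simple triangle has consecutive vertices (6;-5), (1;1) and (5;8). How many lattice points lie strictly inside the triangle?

By the shoelace formula, twice the signed area is |(6·1 − 1·(-5)) + (1·8 − 5·1) + (5·(-5) − 6·8)| = 59, so the area is 59/2.
The number of boundary lattice points is Σ gcd(|Δx|,|Δy|) = gcd(5,6) + gcd(4,7) + gcd(1,13) = 1+1+1 = 3.
Pick's theorem gives I = A − B/2 + 1 = 59/2 − 3/2 + 1 = 29.

29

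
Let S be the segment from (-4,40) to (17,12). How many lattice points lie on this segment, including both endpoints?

The number of lattice points on a segment between lattice points is gcd(|Δx|,|Δy|) + 1 = gcd(21,28) + 1 = 7 + 1 = 8.

8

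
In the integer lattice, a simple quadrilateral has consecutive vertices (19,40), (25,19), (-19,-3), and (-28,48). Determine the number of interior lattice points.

The shoelace formula gives twice the area as |(19·19 − 25·40) + (25·(-3) − (-19)·19) + ((-19)·48 − (-28)·(-3)) + ((-28)·40 − 19·48)| = 3381, so the area is 1690.5.
Along each edge there are gcd(|Δx|,|Δy|)+1 lattice points, so counting each shared vertex once the boundary has gcd(6,21) + gcd(44,22) + gcd(9,51) + gcd(47,8) = 3+22+3+1 = 29.
By Pick's theorem A = I + B/2 − 1, so I = 1690.5 − 29/2 + 1 = 1677.

1677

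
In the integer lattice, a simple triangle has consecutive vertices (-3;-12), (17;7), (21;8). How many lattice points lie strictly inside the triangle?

26

The shoelace formula gives twice the area as |[(-3)·7 − 17·(-12)] + [17·8 − 21·7] + [21·(-12) − (-3)·8]| = 56, so the area is 28.
Summing gcd(|Δx|,|Δy|) over the edges gives the boundary count: gcd(20,19) + gcd(4,1) + gcd(24,20) = 1+1+4 = 6.
Pick's theorem gives I = A − B/2 + 1 = 28 − 6/2 + 1 = 26.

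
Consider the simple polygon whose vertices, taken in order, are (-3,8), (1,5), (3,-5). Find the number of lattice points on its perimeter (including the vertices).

The number of boundary lattice points is Σ gcd(|Δx|,|Δy|) = gcd(4,3) + gcd(2,10) + gcd(6,13) = 1+2+1 = 4.

4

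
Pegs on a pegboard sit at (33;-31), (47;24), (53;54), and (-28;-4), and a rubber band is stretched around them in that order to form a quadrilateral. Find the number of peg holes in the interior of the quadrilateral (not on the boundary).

2904

Using the shoelace formula, 2A = |[33·24 − 47·(-31)] + [47·54 − 53·24] + [53·(-4) − (-28)·54] + [(-28)·(-31) − 33·(-4)]| = 5815, so the area is 2907.5.
Along each edge there are gcd(|Δx|,|Δy|)+1 lattice points, so counting each shared vertex once the boundary has gcd(14,55) + gcd(6,30) + gcd(81,58) + gcd(61,27) = 1+6+1+1 = 9.
By Pick's theorem A = I + B/2 − 1, so I = 2907.5 − 9/2 + 1 = 2904.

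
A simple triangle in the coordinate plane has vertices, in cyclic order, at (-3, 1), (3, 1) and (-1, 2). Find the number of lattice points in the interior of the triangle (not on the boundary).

0

By the shoelace formula, twice the signed area is |((-3)·1 − 3·1) + (3·2 − (-1)·1) + ((-1)·1 − (-3)·2)| = 6, so the area is 3.
The number of boundary lattice points is Σ gcd(|Δx|,|Δy|) = gcd(6,0) + gcd(4,1) + gcd(2,1) = 6+1+1 = 8.
Pick's theorem gives I = A − B/2 + 1 = 3 − 8/2 + 1 = 0.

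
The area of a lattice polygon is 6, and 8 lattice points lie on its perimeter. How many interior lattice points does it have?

3

Pick's theorem A = I + B/2 − 1 rearranges to I = A − B/2 + 1 = 6 − 8/2 + 1 = 3.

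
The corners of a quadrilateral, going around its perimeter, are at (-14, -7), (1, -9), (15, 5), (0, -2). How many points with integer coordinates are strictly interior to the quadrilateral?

Using the shoelace formula, 2A = |((-14)·(-9) − 1·(-7)) + (1·5 − 15·(-9)) + (15·(-2) − 0·5) + (0·(-7) − (-14)·(-2))| = 215, so the area is 107.5.
Summing gcd(|Δx|,|Δy|) over the edges gives the boundary count: gcd(15,2) + gcd(14,14) + gcd(15,7) + gcd(14,5) = 1+14+1+1 = 17.
Pick's theorem gives I = A − B/2 + 1 = 107.5 − 17/2 + 1 = 100.

100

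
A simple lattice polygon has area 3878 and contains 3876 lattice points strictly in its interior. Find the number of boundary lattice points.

Pick's theorem gives A = I + B/2 − 1, so B = 2(A − I + 1) = 2(3878 − 3876 + 1) = 6.

6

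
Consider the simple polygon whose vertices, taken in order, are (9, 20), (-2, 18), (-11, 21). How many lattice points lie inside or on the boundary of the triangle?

Using the shoelace formula, 2A = |(9·18 − (-2)·20) + ((-2)·21 − (-11)·18) + ((-11)·20 − 9·21)| = 51, so the area is 51/2.
Summing gcd(|Δx|,|Δy|) over the edges gives the boundary count: gcd(11,2) + gcd(9,3) + gcd(20,1) = 1+3+1 = 5.
Pick's theorem gives I = A − B/2 + 1 = 51/2 − 5/2 + 1 = 24, so the closed region contains I + B = 24 + 5 = 29 lattice points.

29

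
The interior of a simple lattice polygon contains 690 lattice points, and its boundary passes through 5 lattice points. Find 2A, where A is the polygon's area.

By Pick's theorem, A = I + B/2 − 1 = 690 + 5/2 − 1 = 1383/2.
Hence 2A = 1383.

1383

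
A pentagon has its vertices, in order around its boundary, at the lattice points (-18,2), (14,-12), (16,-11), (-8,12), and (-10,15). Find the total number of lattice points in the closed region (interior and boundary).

The shoelace formula gives twice the area as |((-18)·(-12) − 14·2) + (14·(-11) − 16·(-12)) + (16·12 − (-8)·(-11)) + ((-8)·15 − (-10)·12) + ((-10)·2 − (-18)·15)| = 580, so the area is 290.
Summing gcd(|Δx|,|Δy|) over the edges gives the boundary count: gcd(32,14) + gcd(2,1) + gcd(24,23) + gcd(2,3) + gcd(8,13) = 2+1+1+1+1 = 6.
Pick's theorem gives I = A − B/2 + 1 = 290 − 6/2 + 1 = 288, so the closed region contains I + B = 288 + 6 = 294 lattice points.

294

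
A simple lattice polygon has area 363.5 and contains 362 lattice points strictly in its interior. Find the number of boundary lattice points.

Pick's theorem gives A = I + B/2 − 1, so B = 2(A − I + 1) = 2(363.5 − 362 + 1) = 5.

5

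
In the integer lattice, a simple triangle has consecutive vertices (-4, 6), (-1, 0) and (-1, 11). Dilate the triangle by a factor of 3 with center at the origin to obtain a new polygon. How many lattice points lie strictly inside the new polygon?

127

Using the shoelace formula, 2A = |((-4)·0 − (-1)·6) + ((-1)·11 − (-1)·0) + ((-1)·6 − (-4)·11)| = 33, so the area is 33/2.
The number of boundary lattice points is Σ gcd(|Δx|,|Δy|) = gcd(3,6) + gcd(0,11) + gcd(3,5) = 3+11+1 = 15.
Scaling by 3 multiplies the area by 3² = 9 (so the new area is 148.5) and multiplies the boundary lattice-point count by 3, giving 45.
By Pick's theorem, the interior count of the dilated polygon is 148.5 − 45/2 + 1 = 127.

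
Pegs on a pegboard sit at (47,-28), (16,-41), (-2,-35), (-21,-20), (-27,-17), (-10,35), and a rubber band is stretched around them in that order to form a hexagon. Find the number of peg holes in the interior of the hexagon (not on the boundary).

Using the shoelace formula, 2A = |(47·(-41) − 16·(-28)) + (16·(-35) − (-2)·(-41)) + ((-2)·(-20) − (-21)·(-35)) + ((-21)·(-17) − (-27)·(-20)) + ((-27)·35 − (-10)·(-17)) + ((-10)·(-28) − 47·35)| = 5479, so the area is 2739.5.
Along each edge there are gcd(|Δx|,|Δy|)+1 lattice points, so counting each shared vertex once the boundary has gcd(31,13) + gcd(18,6) + gcd(19,15) + gcd(6,3) + gcd(17,52) + gcd(57,63) = 1+6+1+3+1+3 = 15.
Pick's theorem gives I = A − B/2 + 1 = 2739.5 − 15/2 + 1 = 2733.

2733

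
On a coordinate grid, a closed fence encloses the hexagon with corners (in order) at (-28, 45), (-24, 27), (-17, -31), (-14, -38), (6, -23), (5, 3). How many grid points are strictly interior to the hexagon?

1360

By the shoelace formula, twice the signed area is |((-28)·27 − (-24)·45) + ((-24)·(-31) − (-17)·27) + ((-17)·(-38) − (-14)·(-31)) + ((-14)·(-23) − 6·(-38)) + (6·3 − 5·(-23)) + (5·45 − (-28)·3)| = 2731, so the area is 1365.5.
Summing gcd(|Δx|,|Δy|) over the edges gives the boundary count: gcd(4,18) + gcd(7,58) + gcd(3,7) + gcd(20,15) + gcd(1,26) + gcd(33,42) = 2+1+1+5+1+3 = 13.
By Pick's theorem A = I + B/2 − 1, so I = 1365.5 − 13/2 + 1 = 1360.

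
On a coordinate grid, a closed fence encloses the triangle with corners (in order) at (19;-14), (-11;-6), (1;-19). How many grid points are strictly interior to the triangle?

The shoelace formula gives twice the area as |(19·(-6) − (-11)·(-14)) + ((-11)·(-19) − 1·(-6)) + (1·(-14) − 19·(-19))| = 294, so the area is 147.
The number of boundary lattice points is Σ gcd(|Δx|,|Δy|) = gcd(30,8) + gcd(12,13) + gcd(18,5) = 2+1+1 = 4.
Pick's theorem gives I = A − B/2 + 1 = 147 − 4/2 + 1 = 146.

146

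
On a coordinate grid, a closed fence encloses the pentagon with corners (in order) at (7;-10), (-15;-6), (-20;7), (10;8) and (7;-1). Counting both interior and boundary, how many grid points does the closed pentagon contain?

Using the shoelace formula, 2A = |[7·(-6) − (-15)·(-10)] + [(-15)·7 − (-20)·(-6)] + [(-20)·8 − 10·7] + [10·(-1) − 7·8] + [7·(-10) − 7·(-1)]| = 776, so the area is 388.
Along each edge there are gcd(|Δx|,|Δy|)+1 lattice points, so counting each shared vertex once the boundary has gcd(22,4) + gcd(5,13) + gcd(30,1) + gcd(3,9) + gcd(0,9) = 2+1+1+3+9 = 16.
Pick's theorem gives I = A − B/2 + 1 = 388 − 16/2 + 1 = 381, so the closed region contains I + B = 381 + 16 = 397 lattice points.

397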